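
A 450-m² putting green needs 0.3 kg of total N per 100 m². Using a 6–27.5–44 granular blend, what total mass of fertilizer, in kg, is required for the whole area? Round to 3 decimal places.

Product per 100 m² = 0.3 / 6% = 5 kg.
Total product = 5 × 450 / 100 = 22.5 kg.

22.500 kg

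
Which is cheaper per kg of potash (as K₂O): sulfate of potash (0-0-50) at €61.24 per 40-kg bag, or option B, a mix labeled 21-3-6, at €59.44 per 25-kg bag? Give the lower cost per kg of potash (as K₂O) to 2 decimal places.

€3.06 per kg K₂O (sulfate of potash)

sulfate of potash: K₂O per bag = 40 × 50% = 20 kg; cost = 61.24 / 20 = €3.0620/kg K₂O.
option B: K₂O per bag = 25 × 6% = 1.5 kg; cost = 59.44 / 1.5 = €39.6267/kg K₂O.
sulfate of potash is cheaper.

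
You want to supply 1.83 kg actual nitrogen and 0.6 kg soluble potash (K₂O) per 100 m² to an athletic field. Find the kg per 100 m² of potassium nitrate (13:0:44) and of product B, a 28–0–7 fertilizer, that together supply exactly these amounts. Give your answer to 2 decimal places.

Let a = kg of potassium nitrate, b = kg of product B (per 100 m²).
N: 0.13·a + 0.28·b = 1.83
K₂O: 0.44·a + 0.07·b = 0.6
Eliminate a: (row1) − 0.13/0.44·(row2) → 0.259318·b = 1.65273, so b = 6.37336.
Back-substitute: a = (1.83 − 0.28·6.37336) / 0.13 = 0.349693.

0.35 kg potassium nitrate, 6.37 kg product B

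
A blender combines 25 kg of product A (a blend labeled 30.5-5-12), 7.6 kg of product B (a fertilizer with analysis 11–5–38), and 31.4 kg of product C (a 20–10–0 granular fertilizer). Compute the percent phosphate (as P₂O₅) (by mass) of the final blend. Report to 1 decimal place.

7.5% P₂O₅

Total mass = 25 + 7.6 + 31.4 = 64 kg.
P₂O₅ mass = 5%×25 + 5%×7.6 + 10%×31.4 = 4.77 kg.
% P₂O₅ = 4.77 / 64 = 7.45313%.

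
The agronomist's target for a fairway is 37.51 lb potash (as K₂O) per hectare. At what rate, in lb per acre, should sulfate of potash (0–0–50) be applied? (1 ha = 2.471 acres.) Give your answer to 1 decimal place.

30.4 lb of product per acre

Product per hectare = 37.51 / 50% = 75.02 lb.
Convert to per acre: 75.02 × 0.404694 = 30.3602 lb.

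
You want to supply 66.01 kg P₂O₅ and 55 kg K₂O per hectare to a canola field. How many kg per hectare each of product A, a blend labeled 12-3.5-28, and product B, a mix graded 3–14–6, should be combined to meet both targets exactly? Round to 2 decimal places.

Let a = kg of product A, b = kg of product B (per hectare).
P₂O₅: 0.035·a + 0.14·b = 66.01
K₂O: 0.28·a + 0.06·b = 55
Eliminate b: (row1) − 0.14/0.06·(row2) → -0.618333·a = -62.3233, so a = 100.792.
Then b = (55 − 0.28·100.792) / 0.06 = 446.302.

100.79 kg product A, 446.30 kg product B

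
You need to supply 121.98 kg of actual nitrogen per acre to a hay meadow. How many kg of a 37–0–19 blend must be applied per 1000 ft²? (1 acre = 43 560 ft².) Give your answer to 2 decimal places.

7.57 kg of product per thousand sq ft

Product per acre = 121.98 / 37% = 329.676 kg.
Convert to per 1000 ft²: 329.676 × 0.0229568 = 7.56831 kg.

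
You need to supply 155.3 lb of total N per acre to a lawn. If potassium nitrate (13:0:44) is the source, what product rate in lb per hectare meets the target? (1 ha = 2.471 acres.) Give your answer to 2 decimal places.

Product per acre = 155.3 / 13% = 1194.62 lb.
Convert to per hectare: 1194.62 × 2.471 = 2951.8946 lb.

2951.89 lb of product per hectare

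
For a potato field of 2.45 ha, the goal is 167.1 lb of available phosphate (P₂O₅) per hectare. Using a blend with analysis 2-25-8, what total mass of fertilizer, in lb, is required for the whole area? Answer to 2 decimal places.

Product per hectare = 167.1 / 25% = 668.4 lb.
Total product = 668.4 × 2.45 = 1637.58 lb.

1637.58 lb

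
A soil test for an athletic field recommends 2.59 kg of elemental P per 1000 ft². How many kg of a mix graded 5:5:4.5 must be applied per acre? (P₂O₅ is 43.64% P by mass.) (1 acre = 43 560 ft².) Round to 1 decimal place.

5170.5 kg of product per acre

As P₂O₅: 2.59 / 0.4364 = 5.93492 kg per 1000 ft².
Product per 1000 ft² = 5.93492 / 5% = 118.698 kg.
Convert to per acre: 118.698 × 43.56 = 5170.504 kg.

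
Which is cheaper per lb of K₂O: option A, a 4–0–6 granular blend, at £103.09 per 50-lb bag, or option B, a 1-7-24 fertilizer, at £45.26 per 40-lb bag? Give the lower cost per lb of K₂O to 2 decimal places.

option A: K₂O per bag = 50 × 6% = 3 lb; cost = 103.09 / 3 = £34.3633/lb K₂O.
option B: K₂O per bag = 40 × 24% = 9.6 lb; cost = 45.26 / 9.6 = £4.7146/lb K₂O.
option B is cheaper.

£4.71 per lb K₂O (option B)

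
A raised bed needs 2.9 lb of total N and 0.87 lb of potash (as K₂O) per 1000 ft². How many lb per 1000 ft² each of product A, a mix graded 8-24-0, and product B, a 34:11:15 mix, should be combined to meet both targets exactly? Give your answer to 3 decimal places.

11.600 lb product A, 5.800 lb product B

With a, b = lb per 1000 ft² of product A and product B:
N: 0.08·a + 0.34·b = 2.9
K₂O: 0·a + 0.15·b = 0.87
Solving simultaneously: a = 11.6, b = 5.8.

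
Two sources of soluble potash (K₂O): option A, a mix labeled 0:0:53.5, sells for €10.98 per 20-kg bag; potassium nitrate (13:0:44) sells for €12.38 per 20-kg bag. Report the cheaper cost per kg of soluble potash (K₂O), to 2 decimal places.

€1.03 per kg K₂O (option A)

option A: K₂O per bag = 20 × 53.5% = 10.7 kg; cost = 10.98 / 10.7 = €1.0262/kg K₂O.
potassium nitrate: K₂O per bag = 20 × 44% = 8.8 kg; cost = 12.38 / 8.8 = €1.4068/kg K₂O.
option A is cheaper.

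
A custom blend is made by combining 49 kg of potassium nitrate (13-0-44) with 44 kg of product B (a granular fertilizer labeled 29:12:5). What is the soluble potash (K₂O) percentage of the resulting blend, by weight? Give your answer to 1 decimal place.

Total mass = 49 + 44 = 93 kg.
K₂O mass = 44%×49 + 5%×44 = 23.76 kg.
% K₂O = 23.76 / 93 = 25.5484%.

25.5% K₂O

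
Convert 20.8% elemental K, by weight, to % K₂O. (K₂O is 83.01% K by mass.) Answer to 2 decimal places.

%K₂O = 20.8 / 0.8301 = 25.0572%.

25.06% K₂O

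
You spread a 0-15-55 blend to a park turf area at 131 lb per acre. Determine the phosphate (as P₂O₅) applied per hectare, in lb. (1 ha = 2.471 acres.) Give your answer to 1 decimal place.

48.6 lb P₂O₅ per hectare

P₂O₅ per acre = 131 × 15% = 19.65 lb.
Convert to per hectare: 19.65 × 2.471 = 48.5551 lb.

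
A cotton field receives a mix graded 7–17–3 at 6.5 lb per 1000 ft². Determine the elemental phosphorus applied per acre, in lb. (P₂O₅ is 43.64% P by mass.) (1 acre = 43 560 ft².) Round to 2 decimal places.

21.01 lb P per acre

P₂O₅ per 1000 ft² = 6.5 × 17% = 1.105 lb.
Elemental P = 1.105 × 0.4364 = 0.482222 lb per 1000 ft².
Convert to per acre: 0.482222 × 43.56 = 21.0056 lb.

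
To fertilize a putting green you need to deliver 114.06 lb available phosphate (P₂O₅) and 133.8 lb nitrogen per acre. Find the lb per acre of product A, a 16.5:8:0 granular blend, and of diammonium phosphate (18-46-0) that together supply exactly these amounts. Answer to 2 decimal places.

With a, b = lb per acre of product A and diammonium phosphate:
P₂O₅: 0.08·a + 0.46·b = 114.06
N: 0.165·a + 0.18·b = 133.8
From row1: a = (114.06 − 0.46·b) / 0.08.
Into row2: 0.165·(114.06 − 0.46·b)/0.08 + 0.18·b = 133.8 → b = 131.966, a = 666.946.

666.95 lb product A, 131.97 lb diammonium phosphate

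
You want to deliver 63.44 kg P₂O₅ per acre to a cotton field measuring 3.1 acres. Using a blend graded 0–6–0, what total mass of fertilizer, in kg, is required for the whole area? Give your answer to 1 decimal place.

3277.7 kg

Product per acre = 63.44 / 6% = 1057.33 kg.
Total product = 1057.33 × 3.1 = 3277.73 kg.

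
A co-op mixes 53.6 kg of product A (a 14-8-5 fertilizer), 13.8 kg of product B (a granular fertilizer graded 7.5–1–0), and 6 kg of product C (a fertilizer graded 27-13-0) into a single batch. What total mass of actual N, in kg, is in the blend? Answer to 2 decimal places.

10.16 kg N

N mass = 14%×53.6 + 7.5%×13.8 + 27%×6 = 10.159 kg.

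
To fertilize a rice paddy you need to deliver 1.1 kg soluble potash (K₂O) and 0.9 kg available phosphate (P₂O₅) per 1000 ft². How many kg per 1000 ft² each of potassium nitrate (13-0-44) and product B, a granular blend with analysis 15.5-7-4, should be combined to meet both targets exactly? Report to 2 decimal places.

1.33 kg potassium nitrate, 12.86 kg product B

Let a = kg of potassium nitrate, b = kg of product B (per 1000 ft²).
K₂O: 0.44·a + 0.04·b = 1.1
P₂O₅: 0·a + 0.07·b = 0.9
Solving simultaneously: a = 1.33117, b = 12.8571.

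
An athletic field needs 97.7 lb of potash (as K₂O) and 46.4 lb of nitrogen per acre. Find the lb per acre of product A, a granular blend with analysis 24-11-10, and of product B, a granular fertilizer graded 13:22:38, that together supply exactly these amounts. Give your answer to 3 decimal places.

63.056 lb product A, 240.512 lb product B

Let a = lb of product A, b = lb of product B (per acre).
K₂O: 0.1·a + 0.38·b = 97.7
N: 0.24·a + 0.13·b = 46.4
Solving simultaneously: a = 63.0563, b = 240.5115.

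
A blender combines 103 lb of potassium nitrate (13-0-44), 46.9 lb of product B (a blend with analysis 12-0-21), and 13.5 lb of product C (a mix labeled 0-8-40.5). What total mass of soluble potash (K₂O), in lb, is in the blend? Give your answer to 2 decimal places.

K₂O mass = 44%×103 + 21%×46.9 + 40.5%×13.5 = 60.6365 lb.

60.64 lb K₂O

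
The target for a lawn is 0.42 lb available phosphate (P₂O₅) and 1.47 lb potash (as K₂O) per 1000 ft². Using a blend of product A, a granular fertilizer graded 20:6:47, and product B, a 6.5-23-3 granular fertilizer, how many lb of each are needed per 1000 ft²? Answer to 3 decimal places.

With a, b = lb per 1000 ft² of product A and product B:
P₂O₅: 0.06·a + 0.23·b = 0.42
K₂O: 0.47·a + 0.03·b = 1.47
From row1: a = (0.42 − 0.23·b) / 0.06.
Into row2: 0.47·(0.42 − 0.23·b)/0.06 + 0.03·b = 1.47 → b = 1.02728, a = 3.06209.

3.062 lb product A, 1.027 lb product B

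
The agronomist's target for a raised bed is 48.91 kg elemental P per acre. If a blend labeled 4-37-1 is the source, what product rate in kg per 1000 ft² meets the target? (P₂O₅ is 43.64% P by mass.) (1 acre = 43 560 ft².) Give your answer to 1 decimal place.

As P₂O₅: 48.91 / 0.4364 = 112.076 kg per acre.
Product per acre = 112.076 / 37% = 302.908 kg.
Convert to per 1000 ft²: 302.908 × 0.0229568 = 6.95382 kg.

7.0 kg of product per thousand sq ft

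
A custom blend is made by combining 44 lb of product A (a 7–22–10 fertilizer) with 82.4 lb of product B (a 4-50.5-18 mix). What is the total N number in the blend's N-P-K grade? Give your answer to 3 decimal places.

5.044% N

Total mass = 44 + 82.4 = 126.4 lb.
N mass = 7%×44 + 4%×82.4 = 6.376 lb.
% N = 6.376 / 126.4 = 5.0443%.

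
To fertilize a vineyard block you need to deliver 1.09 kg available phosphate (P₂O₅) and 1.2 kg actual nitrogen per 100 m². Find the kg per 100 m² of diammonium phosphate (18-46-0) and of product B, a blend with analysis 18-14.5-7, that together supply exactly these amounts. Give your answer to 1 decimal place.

0.4 kg diammonium phosphate, 6.3 kg product B

With a, b = kg per 100 m² of diammonium phosphate and product B:
P₂O₅: 0.46·a + 0.145·b = 1.09
N: 0.18·a + 0.18·b = 1.2
Eliminate a: (row1) − 0.46/0.18·(row2) → -0.315·b = -1.97667, so b = 6.27513.
Back-substitute: a = (1.09 − 0.145·6.27513) / 0.46 = 0.391534.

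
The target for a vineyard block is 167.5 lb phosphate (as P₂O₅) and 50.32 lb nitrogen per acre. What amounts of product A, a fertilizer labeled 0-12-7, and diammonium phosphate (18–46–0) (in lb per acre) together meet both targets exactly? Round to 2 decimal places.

Let a = lb of product A, b = lb of diammonium phosphate (per acre).
P₂O₅: 0.12·a + 0.46·b = 167.5
N: 0·a + 0.18·b = 50.32
Solving simultaneously: a = 324.204, b = 279.556.

324.20 lb product A, 279.56 lb diammonium phosphate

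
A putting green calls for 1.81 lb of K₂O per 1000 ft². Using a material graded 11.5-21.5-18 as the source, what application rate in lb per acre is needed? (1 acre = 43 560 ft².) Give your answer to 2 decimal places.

438.02 lb of product per acre

Product per 1000 ft² = 1.81 / 18% = 10.0556 lb.
Convert to per acre: 10.0556 × 43.56 = 438.02 lb.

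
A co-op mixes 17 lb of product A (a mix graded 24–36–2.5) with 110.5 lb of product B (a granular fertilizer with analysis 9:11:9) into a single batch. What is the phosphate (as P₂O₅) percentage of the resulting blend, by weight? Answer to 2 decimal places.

14.33% P₂O₅

Total mass = 17 + 110.5 = 127.5 lb.
P₂O₅ mass = 36%×17 + 11%×110.5 = 18.275 lb.
% P₂O₅ = 18.275 / 127.5 = 14.3333%.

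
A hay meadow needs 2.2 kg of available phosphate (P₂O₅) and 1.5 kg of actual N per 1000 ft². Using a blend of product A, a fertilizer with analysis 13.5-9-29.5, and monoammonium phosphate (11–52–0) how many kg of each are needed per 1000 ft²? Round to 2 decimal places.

8.92 kg product A, 2.69 kg monoammonium phosphate

Per-1000 ft² balance (a = product A, b = monoammonium phosphate):
P₂O₅: 0.09·a + 0.52·b = 2.2
N: 0.135·a + 0.11·b = 1.5
Eliminate b: (row1) − 0.52/0.11·(row2) → -0.548182·a = -4.89091, so a = 8.92206.
Then b = (1.5 − 0.135·8.92206) / 0.11 = 2.68657.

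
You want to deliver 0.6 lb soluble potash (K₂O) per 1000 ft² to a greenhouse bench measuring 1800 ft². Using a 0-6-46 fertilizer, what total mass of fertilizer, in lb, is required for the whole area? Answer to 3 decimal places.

Product per 1000 ft² = 0.6 / 46% = 1.30435 lb.
Total product = 1.30435 × 1800 / 1000 = 2.34783 lb.

2.348 lb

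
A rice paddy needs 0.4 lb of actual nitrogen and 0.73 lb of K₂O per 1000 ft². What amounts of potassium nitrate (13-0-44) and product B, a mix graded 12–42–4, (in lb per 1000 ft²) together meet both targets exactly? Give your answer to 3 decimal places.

1.504 lb potassium nitrate, 1.704 lb product B

Let a = lb of potassium nitrate, b = lb of product B (per 1000 ft²).
N: 0.13·a + 0.12·b = 0.4
K₂O: 0.44·a + 0.04·b = 0.73
From row1: a = (0.4 − 0.12·b) / 0.13.
Into row2: 0.44·(0.4 − 0.12·b)/0.13 + 0.04·b = 0.73 → b = 1.70378, a = 1.5042.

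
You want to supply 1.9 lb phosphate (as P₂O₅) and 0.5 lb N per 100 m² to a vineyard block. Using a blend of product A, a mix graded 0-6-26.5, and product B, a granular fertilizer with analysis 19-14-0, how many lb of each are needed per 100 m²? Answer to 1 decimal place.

With a, b = lb per 100 m² of product A and product B:
P₂O₅: 0.06·a + 0.14·b = 1.9
N: 0·a + 0.19·b = 0.5
Solving simultaneously: a = 25.5263, b = 2.63158.

25.5 lb product A, 2.6 lb product B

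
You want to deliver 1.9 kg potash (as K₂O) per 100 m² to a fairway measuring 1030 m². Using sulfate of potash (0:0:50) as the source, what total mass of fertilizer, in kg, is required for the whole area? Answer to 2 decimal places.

39.14 kg

Product per 100 m² = 1.9 / 50% = 3.8 kg.
Total product = 3.8 × 1030 / 100 = 39.14 kg.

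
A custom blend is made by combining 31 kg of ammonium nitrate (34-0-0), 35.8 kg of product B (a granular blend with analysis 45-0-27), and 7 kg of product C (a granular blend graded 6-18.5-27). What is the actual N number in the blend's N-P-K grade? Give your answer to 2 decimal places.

36.68% N

Total mass = 31 + 35.8 + 7 = 73.8 kg.
N mass = 34%×31 + 45%×35.8 + 6%×7 = 27.07 kg.
% N = 27.07 / 73.8 = 36.6802%.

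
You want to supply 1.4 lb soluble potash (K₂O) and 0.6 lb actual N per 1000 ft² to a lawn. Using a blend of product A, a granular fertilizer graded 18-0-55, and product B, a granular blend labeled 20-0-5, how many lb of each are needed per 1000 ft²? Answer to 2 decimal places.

Per-1000 ft² balance (a = product A, b = product B):
K₂O: 0.55·a + 0.05·b = 1.4
N: 0.18·a + 0.2·b = 0.6
From row1: a = (1.4 − 0.05·b) / 0.55.
Into row2: 0.18·(1.4 − 0.05·b)/0.55 + 0.2·b = 0.6 → b = 0.772277, a = 2.47525.

2.48 lb product A, 0.77 lb product B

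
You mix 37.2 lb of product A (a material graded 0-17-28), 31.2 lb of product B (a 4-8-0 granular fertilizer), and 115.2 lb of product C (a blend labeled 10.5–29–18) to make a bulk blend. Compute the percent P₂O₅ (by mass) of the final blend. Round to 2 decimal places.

Total mass = 37.2 + 31.2 + 115.2 = 183.6 lb.
P₂O₅ mass = 17%×37.2 + 8%×31.2 + 29%×115.2 = 42.228 lb.
% P₂O₅ = 42.228 / 183.6 = 23%.

23.00% P₂O₅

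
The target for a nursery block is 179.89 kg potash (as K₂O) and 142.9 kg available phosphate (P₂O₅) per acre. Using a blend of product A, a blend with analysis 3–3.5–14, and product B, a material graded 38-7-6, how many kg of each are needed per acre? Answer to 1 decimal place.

521.9 kg product A, 1780.5 kg product B

Let a = kg of product A, b = kg of product B (per acre).
K₂O: 0.14·a + 0.06·b = 179.89
P₂O₅: 0.035·a + 0.07·b = 142.9
Eliminate b: (row1) − 0.06/0.07·(row2) → 0.11·a = 57.4043, so a = 521.857.
Then b = (142.9 − 0.035·521.857) / 0.07 = 1780.5.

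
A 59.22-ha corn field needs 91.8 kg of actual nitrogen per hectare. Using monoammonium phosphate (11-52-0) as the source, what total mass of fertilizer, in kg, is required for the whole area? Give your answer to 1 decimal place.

49421.8 kg

Product per hectare = 91.8 / 11% = 834.545 kg.
Total product = 834.545 × 59.22 = 49421.78 kg.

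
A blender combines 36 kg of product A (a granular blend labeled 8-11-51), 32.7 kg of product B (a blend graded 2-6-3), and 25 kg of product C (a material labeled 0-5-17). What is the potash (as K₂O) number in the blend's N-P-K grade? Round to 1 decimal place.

Total mass = 36 + 32.7 + 25 = 93.7 kg.
K₂O mass = 51%×36 + 3%×32.7 + 17%×25 = 23.591 kg.
% K₂O = 23.591 / 93.7 = 25.1772%.

25.2% K₂O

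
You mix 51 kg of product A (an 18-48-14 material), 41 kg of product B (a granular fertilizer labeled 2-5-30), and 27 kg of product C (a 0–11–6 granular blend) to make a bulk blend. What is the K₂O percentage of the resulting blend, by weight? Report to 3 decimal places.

Total mass = 51 + 41 + 27 = 119 kg.
K₂O mass = 14%×51 + 30%×41 + 6%×27 = 21.06 kg.
% K₂O = 21.06 / 119 = 17.69748%.

17.697% K₂O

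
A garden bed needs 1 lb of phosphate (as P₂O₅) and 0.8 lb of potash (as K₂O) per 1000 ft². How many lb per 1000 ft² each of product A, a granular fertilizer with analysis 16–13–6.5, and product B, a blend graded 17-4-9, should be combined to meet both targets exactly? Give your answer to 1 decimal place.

6.4 lb product A, 4.3 lb product B

Let a = lb of product A, b = lb of product B (per 1000 ft²).
P₂O₅: 0.13·a + 0.04·b = 1
K₂O: 0.065·a + 0.09·b = 0.8
From row1: a = (1 − 0.04·b) / 0.13.
Into row2: 0.065·(1 − 0.04·b)/0.13 + 0.09·b = 0.8 → b = 4.28571, a = 6.37363.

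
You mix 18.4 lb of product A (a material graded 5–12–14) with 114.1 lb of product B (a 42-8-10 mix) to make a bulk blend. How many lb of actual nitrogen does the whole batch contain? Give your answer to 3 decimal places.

N mass = 5%×18.4 + 42%×114.1 = 48.842 lb.

48.842 lb N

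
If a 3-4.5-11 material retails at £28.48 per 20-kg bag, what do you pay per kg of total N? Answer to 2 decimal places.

N in bag = 20 × 3% = 0.6 kg.
Cost per kg N = £28.48 / 0.6 = £47.4667.

£47.47 per kg N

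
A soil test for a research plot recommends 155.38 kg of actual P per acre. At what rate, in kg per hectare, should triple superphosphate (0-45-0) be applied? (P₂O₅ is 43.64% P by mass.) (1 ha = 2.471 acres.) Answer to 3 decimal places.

As P₂O₅: 155.38 / 0.4364 = 356.049 kg per acre.
Product per acre = 356.049 / 45% = 791.221 kg.
Convert to per hectare: 791.221 × 2.471 = 1955.1073 kg.

1955.107 kg of product per hectare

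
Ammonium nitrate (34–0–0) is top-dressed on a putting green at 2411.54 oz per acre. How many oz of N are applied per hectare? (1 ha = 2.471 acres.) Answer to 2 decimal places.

2026.03 oz N per hectare

nitrogen per acre = 2411.54 × 34% = 819.924 oz.
Convert to per hectare: 819.924 × 2.471 = 2026.031 oz.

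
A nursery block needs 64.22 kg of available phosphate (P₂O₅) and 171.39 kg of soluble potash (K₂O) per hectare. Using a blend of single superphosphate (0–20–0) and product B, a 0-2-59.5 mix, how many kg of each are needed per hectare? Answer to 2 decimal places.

With a, b = kg per hectare of single superphosphate and product B:
P₂O₅: 0.2·a + 0.02·b = 64.22
K₂O: 0·a + 0.595·b = 171.39
Solving simultaneously: a = 292.29496, b = 288.0504.

292.29 kg single superphosphate, 288.05 kg product B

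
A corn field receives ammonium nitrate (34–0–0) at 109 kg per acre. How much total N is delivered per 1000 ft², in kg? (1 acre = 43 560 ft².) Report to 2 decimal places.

nitrogen per acre = 109 × 34% = 37.06 kg.
Convert to per 1000 ft²: 37.06 × 0.0229568 = 0.850781 kg.

0.85 kg N per thousand sq ft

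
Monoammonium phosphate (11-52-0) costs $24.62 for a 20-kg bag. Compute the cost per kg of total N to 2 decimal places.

N in bag = 20 × 11% = 2.2 kg.
Cost per kg N = $24.62 / 2.2 = $11.1909.

$11.19 per kg N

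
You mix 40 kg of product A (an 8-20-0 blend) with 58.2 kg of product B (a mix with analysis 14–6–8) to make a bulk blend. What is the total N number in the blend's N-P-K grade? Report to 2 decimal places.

Total mass = 40 + 58.2 = 98.2 kg.
N mass = 8%×40 + 14%×58.2 = 11.348 kg.
% N = 11.348 / 98.2 = 11.556%.

11.56% N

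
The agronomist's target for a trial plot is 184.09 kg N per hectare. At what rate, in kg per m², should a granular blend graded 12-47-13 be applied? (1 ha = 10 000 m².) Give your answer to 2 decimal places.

0.15 kg of product per sq m

Product per hectare = 184.09 / 12% = 1534.08 kg.
Convert to per m²: 1534.08 × 0.0001 = 0.153408 kg.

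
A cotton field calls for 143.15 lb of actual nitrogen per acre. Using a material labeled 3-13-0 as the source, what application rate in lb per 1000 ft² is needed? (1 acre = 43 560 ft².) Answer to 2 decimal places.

Product per acre = 143.15 / 3% = 4771.67 lb.
Convert to per 1000 ft²: 4771.67 × 0.0229568 = 109.542 lb.

109.54 lb of product per thousand sq ft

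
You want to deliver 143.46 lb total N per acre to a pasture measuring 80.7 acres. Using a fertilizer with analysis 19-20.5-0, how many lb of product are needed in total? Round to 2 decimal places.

60932.75 lb

Product per acre = 143.46 / 19% = 755.053 lb.
Total product = 755.053 × 80.7 = 60932.747 lb.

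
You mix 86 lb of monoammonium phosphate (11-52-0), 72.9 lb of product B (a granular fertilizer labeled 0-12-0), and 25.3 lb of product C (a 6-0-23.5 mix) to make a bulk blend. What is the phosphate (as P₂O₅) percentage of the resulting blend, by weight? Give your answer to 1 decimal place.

Total mass = 86 + 72.9 + 25.3 = 184.2 lb.
P₂O₅ mass = 52%×86 + 12%×72.9 + 0%×25.3 = 53.468 lb.
% P₂O₅ = 53.468 / 184.2 = 29.0271%.

29.0% P₂O₅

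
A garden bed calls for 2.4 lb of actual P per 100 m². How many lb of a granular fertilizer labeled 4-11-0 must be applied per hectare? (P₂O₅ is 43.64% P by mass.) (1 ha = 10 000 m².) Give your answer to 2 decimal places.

4999.58 lb of product per hectare

As P₂O₅: 2.4 / 0.4364 = 5.49954 lb per 100 m².
Product per 100 m² = 5.49954 / 11% = 49.9958 lb.
Convert to per hectare: 49.9958 × 100 = 4999.583 lb.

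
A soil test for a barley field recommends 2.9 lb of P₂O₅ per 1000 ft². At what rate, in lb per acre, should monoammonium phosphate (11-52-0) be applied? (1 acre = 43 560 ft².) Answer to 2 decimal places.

Product per 1000 ft² = 2.9 / 52% = 5.57692 lb.
Convert to per acre: 5.57692 × 43.56 = 242.931 lb.

242.93 lb of product per acre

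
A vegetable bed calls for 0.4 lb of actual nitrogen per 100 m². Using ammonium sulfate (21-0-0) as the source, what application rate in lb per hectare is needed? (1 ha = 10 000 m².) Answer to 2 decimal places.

190.48 lb of product per hectare

Product per 100 m² = 0.4 / 21% = 1.90476 lb.
Convert to per hectare: 1.90476 × 100 = 190.476 lb.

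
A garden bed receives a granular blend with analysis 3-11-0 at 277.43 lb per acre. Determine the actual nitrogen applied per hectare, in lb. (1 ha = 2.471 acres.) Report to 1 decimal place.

nitrogen per acre = 277.43 × 3% = 8.3229 lb.
Convert to per hectare: 8.3229 × 2.471 = 20.5659 lb.

20.6 lb N per hectare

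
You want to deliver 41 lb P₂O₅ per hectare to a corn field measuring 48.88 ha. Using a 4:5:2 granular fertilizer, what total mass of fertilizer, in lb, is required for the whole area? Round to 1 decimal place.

Product per hectare = 41 / 5% = 820 lb.
Total product = 820 × 48.88 = 40081.6 lb.

40081.6 lb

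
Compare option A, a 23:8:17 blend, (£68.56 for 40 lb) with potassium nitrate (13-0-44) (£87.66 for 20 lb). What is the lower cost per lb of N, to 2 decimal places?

option A: N per bag = 40 × 23% = 9.2 lb; cost = 68.56 / 9.2 = £7.4522/lb N.
potassium nitrate: N per bag = 20 × 13% = 2.6 lb; cost = 87.66 / 2.6 = £33.7154/lb N.
option A is cheaper.

£7.45 per lb N (option A)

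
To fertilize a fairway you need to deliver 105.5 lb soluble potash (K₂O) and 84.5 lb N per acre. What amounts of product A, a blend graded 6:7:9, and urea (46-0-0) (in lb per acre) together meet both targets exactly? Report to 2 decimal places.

Per-acre balance (a = product A, b = urea):
K₂O: 0.09·a + 0·b = 105.5
N: 0.06·a + 0.46·b = 84.5
From row1: a = (105.5 − 0·b) / 0.09.
Into row2: 0.06·(105.5 − 0·b)/0.09 + 0.46·b = 84.5 → b = 30.7971, a = 1172.222.

1172.22 lb product A, 30.80 lb urea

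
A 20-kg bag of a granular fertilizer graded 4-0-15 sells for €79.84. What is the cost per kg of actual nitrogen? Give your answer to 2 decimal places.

€99.80 per kg N

N in bag = 20 × 4% = 0.8 kg.
Cost per kg N = €79.84 / 0.8 = €99.8000.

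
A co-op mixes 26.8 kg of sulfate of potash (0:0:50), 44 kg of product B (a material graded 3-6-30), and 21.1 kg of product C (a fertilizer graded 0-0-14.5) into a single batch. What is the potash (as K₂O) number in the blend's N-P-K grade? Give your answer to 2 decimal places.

Total mass = 26.8 + 44 + 21.1 = 91.9 kg.
K₂O mass = 50%×26.8 + 30%×44 + 14.5%×21.1 = 29.6595 kg.
% K₂O = 29.6595 / 91.9 = 32.2737%.

32.27% K₂O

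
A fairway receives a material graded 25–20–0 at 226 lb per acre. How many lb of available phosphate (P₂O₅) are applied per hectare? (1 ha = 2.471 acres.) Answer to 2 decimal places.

P₂O₅ per acre = 226 × 20% = 45.2 lb.
Convert to per hectare: 45.2 × 2.471 = 111.689 lb.

111.69 lb P₂O₅ per hectare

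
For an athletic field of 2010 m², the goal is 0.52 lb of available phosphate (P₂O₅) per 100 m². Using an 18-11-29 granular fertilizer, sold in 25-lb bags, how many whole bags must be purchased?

Product per 100 m² = 0.52 / 11% = 4.72727 lb.
Total product = 4.72727 × 2010 / 100 = 95.0182 lb.
Bags = ⌈95.0182 / 25⌉ = 4.

4 bags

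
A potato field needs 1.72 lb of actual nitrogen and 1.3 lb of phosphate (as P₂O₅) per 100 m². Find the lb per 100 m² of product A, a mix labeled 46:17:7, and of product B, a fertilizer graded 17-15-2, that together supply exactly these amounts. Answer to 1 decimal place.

0.9 lb product A, 7.6 lb product B

Per-100 m² balance (a = product A, b = product B):
N: 0.46·a + 0.17·b = 1.72
P₂O₅: 0.17·a + 0.15·b = 1.3
Eliminate b: (row1) − 0.17/0.15·(row2) → 0.267333·a = 0.246667, so a = 0.922693.
Then b = (1.3 − 0.17·0.922693) / 0.15 = 7.62095.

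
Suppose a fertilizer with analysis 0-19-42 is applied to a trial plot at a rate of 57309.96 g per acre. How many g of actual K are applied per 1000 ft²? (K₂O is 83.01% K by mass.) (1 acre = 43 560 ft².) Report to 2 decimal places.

K₂O per acre = 57309.96 × 42% = 24070.2 g.
Elemental K = 24070.2 × 0.8301 = 19980.7 g per acre.
Convert to per 1000 ft²: 19980.7 × 0.0229568 = 458.693 g.

458.69 g K per thousand sq ft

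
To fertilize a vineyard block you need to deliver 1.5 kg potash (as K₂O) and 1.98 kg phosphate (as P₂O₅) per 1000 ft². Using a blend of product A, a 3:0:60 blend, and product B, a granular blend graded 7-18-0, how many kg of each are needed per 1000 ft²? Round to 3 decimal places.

Per-1000 ft² balance (a = product A, b = product B):
K₂O: 0.6·a + 0·b = 1.5
P₂O₅: 0·a + 0.18·b = 1.98
Solving simultaneously: a = 2.5, b = 11.

2.500 kg product A, 11.000 kg product B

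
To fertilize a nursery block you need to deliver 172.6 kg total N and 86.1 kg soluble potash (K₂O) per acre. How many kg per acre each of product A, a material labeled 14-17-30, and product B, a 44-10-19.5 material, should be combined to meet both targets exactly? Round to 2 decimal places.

Let a = kg of product A, b = kg of product B (per acre).
N: 0.14·a + 0.44·b = 172.6
K₂O: 0.3·a + 0.195·b = 86.1
Eliminate b: (row1) − 0.44/0.195·(row2) → -0.536923·a = -21.6769, so a = 40.3725.
Then b = (86.1 − 0.3·40.3725) / 0.195 = 379.427.

40.37 kg product A, 379.43 kg product B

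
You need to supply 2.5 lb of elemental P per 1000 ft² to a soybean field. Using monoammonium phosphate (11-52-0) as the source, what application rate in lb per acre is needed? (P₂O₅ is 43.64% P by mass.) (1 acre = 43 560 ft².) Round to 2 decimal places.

As P₂O₅: 2.5 / 0.4364 = 5.72869 lb per 1000 ft².
Product per 1000 ft² = 5.72869 / 52% = 11.0167 lb.
Convert to per acre: 11.0167 × 43.56 = 479.888 lb.

479.89 lb of product per acre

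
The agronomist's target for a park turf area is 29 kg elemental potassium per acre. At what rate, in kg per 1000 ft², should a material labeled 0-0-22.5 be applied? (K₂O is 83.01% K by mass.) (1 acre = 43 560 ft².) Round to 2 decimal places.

3.56 kg of product per thousand sq ft

As K₂O: 29 / 0.8301 = 34.9355 kg per acre.
Product per acre = 34.9355 / 22.5% = 155.269 kg.
Convert to per 1000 ft²: 155.269 × 0.0229568 = 3.56449 kg.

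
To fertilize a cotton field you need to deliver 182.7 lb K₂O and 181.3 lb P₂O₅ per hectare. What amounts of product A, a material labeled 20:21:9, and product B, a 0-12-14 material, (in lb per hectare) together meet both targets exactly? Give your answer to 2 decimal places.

Let a = lb of product A, b = lb of product B (per hectare).
K₂O: 0.09·a + 0.14·b = 182.7
P₂O₅: 0.21·a + 0.12·b = 181.3
Solving simultaneously: a = 185.914, b = 1185.484.

185.91 lb product A, 1185.48 lb product B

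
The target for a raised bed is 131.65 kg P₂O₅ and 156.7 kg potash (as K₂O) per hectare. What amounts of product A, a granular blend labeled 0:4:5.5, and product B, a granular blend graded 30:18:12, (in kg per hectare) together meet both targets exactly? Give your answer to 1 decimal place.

Per-hectare balance (a = product A, b = product B):
P₂O₅: 0.04·a + 0.18·b = 131.65
K₂O: 0.055·a + 0.12·b = 156.7
Eliminate a: (row1) − 0.04/0.055·(row2) → 0.0927273·b = 17.6864, so b = 190.735.
Back-substitute: a = (131.65 − 0.18·190.735) / 0.04 = 2432.94.

2432.9 kg product A, 190.7 kg product B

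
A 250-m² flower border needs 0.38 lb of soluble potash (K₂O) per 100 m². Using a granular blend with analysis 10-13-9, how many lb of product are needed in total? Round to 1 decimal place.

Product per 100 m² = 0.38 / 9% = 4.22222 lb.
Total product = 4.22222 × 250 / 100 = 10.5556 lb.

10.6 lb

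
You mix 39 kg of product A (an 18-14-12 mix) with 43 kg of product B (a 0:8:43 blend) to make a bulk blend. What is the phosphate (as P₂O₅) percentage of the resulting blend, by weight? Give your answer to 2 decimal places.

10.85% P₂O₅

Total mass = 39 + 43 = 82 kg.
P₂O₅ mass = 14%×39 + 8%×43 = 8.9 kg.
% P₂O₅ = 8.9 / 82 = 10.8537%.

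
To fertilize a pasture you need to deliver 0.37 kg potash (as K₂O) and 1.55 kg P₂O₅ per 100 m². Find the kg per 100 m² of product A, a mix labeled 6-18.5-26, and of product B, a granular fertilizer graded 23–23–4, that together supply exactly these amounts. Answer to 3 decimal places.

0.441 kg product A, 6.385 kg product B

Per-100 m² balance (a = product A, b = product B):
K₂O: 0.26·a + 0.04·b = 0.37
P₂O₅: 0.185·a + 0.23·b = 1.55
Eliminate b: (row1) − 0.04/0.23·(row2) → 0.227826·a = 0.100435, so a = 0.44084.
Then b = (1.55 − 0.185·0.44084) / 0.23 = 6.38454.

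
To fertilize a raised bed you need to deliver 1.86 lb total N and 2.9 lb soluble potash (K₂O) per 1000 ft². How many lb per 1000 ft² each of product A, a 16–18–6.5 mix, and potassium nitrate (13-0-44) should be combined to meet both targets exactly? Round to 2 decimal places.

With a, b = lb per 1000 ft² of product A and potassium nitrate:
N: 0.16·a + 0.13·b = 1.86
K₂O: 0.065·a + 0.44·b = 2.9
From row1: a = (1.86 − 0.13·b) / 0.16.
Into row2: 0.065·(1.86 − 0.13·b)/0.16 + 0.44·b = 2.9 → b = 5.53834, a = 7.1251.

7.13 lb product A, 5.54 lb potassium nitrate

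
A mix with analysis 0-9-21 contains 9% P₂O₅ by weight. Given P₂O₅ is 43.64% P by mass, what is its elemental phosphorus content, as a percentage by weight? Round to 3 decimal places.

3.928% P

%P = 9 × 0.4364 = 3.9276%.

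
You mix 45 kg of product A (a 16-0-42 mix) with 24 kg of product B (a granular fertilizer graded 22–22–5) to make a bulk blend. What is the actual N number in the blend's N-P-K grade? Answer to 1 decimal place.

18.1% N

Total mass = 45 + 24 = 69 kg.
N mass = 16%×45 + 22%×24 = 12.48 kg.
% N = 12.48 / 69 = 18.087%.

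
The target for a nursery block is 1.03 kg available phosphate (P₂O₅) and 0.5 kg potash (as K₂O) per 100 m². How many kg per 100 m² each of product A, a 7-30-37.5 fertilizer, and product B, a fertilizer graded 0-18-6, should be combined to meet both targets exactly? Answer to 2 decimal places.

Per-100 m² balance (a = product A, b = product B):
P₂O₅: 0.3·a + 0.18·b = 1.03
K₂O: 0.375·a + 0.06·b = 0.5
Eliminate a: (row1) − 0.3/0.375·(row2) → 0.132·b = 0.63, so b = 4.77273.
Back-substitute: a = (1.03 − 0.18·4.77273) / 0.3 = 0.569697.

0.57 kg product A, 4.77 kg product B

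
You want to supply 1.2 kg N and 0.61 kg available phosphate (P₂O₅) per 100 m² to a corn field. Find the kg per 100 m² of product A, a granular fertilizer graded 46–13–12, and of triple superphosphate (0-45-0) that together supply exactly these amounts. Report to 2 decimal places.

Per-100 m² balance (a = product A, b = triple superphosphate):
N: 0.46·a + 0·b = 1.2
P₂O₅: 0.13·a + 0.45·b = 0.61
Solving simultaneously: a = 2.6087, b = 0.601932.

2.61 kg product A, 0.60 kg triple superphosphate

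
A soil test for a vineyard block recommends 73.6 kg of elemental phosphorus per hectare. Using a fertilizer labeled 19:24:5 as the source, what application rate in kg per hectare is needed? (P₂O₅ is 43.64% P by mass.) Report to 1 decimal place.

As P₂O₅: 73.6 / 0.4364 = 168.653 kg per hectare.
Product per hectare = 168.653 / 24% = 702.719 kg.

702.7 kg of product per hectare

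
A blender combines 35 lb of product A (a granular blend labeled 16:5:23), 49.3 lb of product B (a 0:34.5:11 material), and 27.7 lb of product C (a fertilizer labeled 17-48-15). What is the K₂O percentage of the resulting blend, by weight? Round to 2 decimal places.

Total mass = 35 + 49.3 + 27.7 = 112 lb.
K₂O mass = 23%×35 + 11%×49.3 + 15%×27.7 = 17.628 lb.
% K₂O = 17.628 / 112 = 15.7393%.

15.74% K₂O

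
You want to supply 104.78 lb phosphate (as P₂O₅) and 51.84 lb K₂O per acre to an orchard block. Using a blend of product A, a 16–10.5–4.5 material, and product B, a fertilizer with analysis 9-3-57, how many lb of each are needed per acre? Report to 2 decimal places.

994.35 lb product A, 12.45 lb product B

Per-acre balance (a = product A, b = product B):
P₂O₅: 0.105·a + 0.03·b = 104.78
K₂O: 0.045·a + 0.57·b = 51.84
Eliminate b: (row1) − 0.03/0.57·(row2) → 0.102632·a = 102.052, so a = 994.349.
Then b = (51.84 − 0.045·994.349) / 0.57 = 12.4462.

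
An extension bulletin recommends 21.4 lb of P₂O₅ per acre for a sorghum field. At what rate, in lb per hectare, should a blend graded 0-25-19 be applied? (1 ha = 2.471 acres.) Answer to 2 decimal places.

Product per acre = 21.4 / 25% = 85.6 lb.
Convert to per hectare: 85.6 × 2.471 = 211.518 lb.

211.52 lb of product per hectare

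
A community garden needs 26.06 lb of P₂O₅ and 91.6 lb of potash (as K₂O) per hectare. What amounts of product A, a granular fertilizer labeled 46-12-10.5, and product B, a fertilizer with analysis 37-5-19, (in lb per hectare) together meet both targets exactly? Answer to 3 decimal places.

With a, b = lb per hectare of product A and product B:
P₂O₅: 0.12·a + 0.05·b = 26.06
K₂O: 0.105·a + 0.19·b = 91.6
Eliminate a: (row1) − 0.12/0.105·(row2) → -0.167143·b = -78.6257, so b = 470.4103.
Back-substitute: a = (26.06 − 0.05·470.4103) / 0.12 = 21.1624.

21.162 lb product A, 470.410 lb product B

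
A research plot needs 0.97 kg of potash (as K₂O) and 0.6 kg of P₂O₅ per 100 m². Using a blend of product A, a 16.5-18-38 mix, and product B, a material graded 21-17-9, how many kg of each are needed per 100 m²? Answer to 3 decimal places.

2.291 kg product A, 1.103 kg product B

With a, b = kg per 100 m² of product A and product B:
K₂O: 0.38·a + 0.09·b = 0.97
P₂O₅: 0.18·a + 0.17·b = 0.6
Solving simultaneously: a = 2.29132, b = 1.10331.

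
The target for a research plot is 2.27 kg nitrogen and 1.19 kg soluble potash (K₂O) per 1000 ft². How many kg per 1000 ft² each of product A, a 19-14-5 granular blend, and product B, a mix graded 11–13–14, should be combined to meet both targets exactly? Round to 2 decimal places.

8.86 kg product A, 5.34 kg product B

Per-1000 ft² balance (a = product A, b = product B):
N: 0.19·a + 0.11·b = 2.27
K₂O: 0.05·a + 0.14·b = 1.19
Solving simultaneously: a = 8.85782, b = 5.33649.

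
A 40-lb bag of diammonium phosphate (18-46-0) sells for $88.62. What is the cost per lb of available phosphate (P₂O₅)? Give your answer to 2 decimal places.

$4.82 per lb P₂O₅

P₂O₅ in bag = 40 × 46% = 18.4 lb.
Cost per lb P₂O₅ = $88.62 / 18.4 = $4.8163.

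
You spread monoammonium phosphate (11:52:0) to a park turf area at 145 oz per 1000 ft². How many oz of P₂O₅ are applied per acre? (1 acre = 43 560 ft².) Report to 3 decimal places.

3284.424 oz P₂O₅ per acre

P₂O₅ per 1000 ft² = 145 × 52% = 75.4 oz.
Convert to per acre: 75.4 × 43.56 = 3284.424 oz.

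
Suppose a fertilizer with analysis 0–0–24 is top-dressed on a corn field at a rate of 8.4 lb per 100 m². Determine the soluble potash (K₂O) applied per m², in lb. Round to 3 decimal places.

0.020 lb K₂O per sq m

K₂O per 100 m² = 8.4 × 24% = 2.016 lb.
Convert to per m²: 2.016 × 0.01 = 0.02016 lb.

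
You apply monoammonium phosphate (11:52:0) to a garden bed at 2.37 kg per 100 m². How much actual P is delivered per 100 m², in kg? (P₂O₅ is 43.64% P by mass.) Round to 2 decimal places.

P₂O₅ per 100 m² = 2.37 × 52% = 1.2324 kg.
Elemental P = 1.2324 × 0.4364 = 0.537819 kg per 100 m².

0.54 kg P per hundred sq m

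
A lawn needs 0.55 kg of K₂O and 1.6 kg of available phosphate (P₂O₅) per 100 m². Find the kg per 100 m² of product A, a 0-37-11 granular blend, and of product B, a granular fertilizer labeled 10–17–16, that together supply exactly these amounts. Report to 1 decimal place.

Per-100 m² balance (a = product A, b = product B):
K₂O: 0.11·a + 0.16·b = 0.55
P₂O₅: 0.37·a + 0.17·b = 1.6
Solving simultaneously: a = 4.01235, b = 0.679012.

4.0 kg product A, 0.7 kg product B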